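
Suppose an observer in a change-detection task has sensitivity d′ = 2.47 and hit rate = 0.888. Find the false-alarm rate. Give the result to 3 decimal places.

false-alarm rate = 0.105

z(hit rate) = z(0.888) = 1.2160
z(FA) = z(H) − d' = 1.2160 − 2.47 = -1.2540
false-alarm rate = Φ(-1.2540) = 0.1049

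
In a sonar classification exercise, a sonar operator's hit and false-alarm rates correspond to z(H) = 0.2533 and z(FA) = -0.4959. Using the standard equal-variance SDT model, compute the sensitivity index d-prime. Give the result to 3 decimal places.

d' = z(H) − z(FA) = 0.2533 − (-0.4959) = 0.7492

d-prime = 0.749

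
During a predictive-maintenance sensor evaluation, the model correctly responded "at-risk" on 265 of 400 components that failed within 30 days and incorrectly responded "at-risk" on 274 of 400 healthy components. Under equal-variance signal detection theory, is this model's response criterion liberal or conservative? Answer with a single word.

z(H) = 0.419, z(FA) = 0.482
c = −½·(z(H) + z(FA)) = -0.4505
c < 0 → liberal criterion (biased toward responding “yes”).

liberal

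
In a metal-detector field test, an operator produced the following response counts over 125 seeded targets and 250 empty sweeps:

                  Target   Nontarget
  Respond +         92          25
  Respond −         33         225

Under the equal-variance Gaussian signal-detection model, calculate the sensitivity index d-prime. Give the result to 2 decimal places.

H = 92/125 = 0.7360
FA = 25/250 = 0.1000
z(H) = z(0.7360) = 0.631
z(FA) = z(0.1000) = -1.282
d' = z(H) − z(FA) = 0.631 − (-1.282) = 1.913

d-prime = 1.91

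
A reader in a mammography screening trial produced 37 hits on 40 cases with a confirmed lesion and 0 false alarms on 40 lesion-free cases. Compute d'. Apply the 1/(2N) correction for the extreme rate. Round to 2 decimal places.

d' = 3.68

The false-alarm rate is 0/40 = 0, so apply the 1/(2N) correction: FA → 1/(2·40) = 0.01250.
z(H) = z(0.92500) = 1.440
z(FA) = z(0.01250) = -2.241
d' = 1.440 − (-2.241) = 3.681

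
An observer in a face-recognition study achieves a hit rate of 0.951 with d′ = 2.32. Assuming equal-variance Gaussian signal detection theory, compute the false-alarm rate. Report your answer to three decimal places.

false-alarm rate = 0.253

z(hit rate) = z(0.951) = 1.6546
z(FA) = z(H) − d' = 1.6546 − 2.32 = -0.6654
false-alarm rate = Φ(-0.6654) = 0.2529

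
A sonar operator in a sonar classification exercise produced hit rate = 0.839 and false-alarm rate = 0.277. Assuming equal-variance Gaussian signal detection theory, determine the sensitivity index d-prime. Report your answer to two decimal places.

Φ⁻¹(H) = 0.990
Φ⁻¹(FA) = -0.592
d' = z(H) − z(FA) = 0.990 − (-0.592) = 1.582

d-prime = 1.58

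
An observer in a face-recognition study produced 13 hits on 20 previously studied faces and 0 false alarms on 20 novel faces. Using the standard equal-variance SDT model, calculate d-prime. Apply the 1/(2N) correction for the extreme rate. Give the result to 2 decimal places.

The false-alarm rate is 0/20 = 0, so apply the 1/(2N) correction: FA → 1/(2·20) = 0.02500.
z(H) = z(0.65000) = 0.385
z(FA) = z(0.02500) = -1.960
d' = 0.385 − (-1.960) = 2.345

d-prime = 2.35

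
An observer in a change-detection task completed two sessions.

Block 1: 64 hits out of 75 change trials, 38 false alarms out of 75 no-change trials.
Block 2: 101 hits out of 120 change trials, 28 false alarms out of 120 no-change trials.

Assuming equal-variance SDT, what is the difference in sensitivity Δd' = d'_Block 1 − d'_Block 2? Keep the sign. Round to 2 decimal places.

Δd' = -0.70

Block 1: z(0.8533) = 1.051, z(0.5067) = 0.017, d' = 1.034
Block 2: z(0.8417) = 1.001, z(0.2333) = -0.728, d' = 1.729
Δd' = d'_Block 1 − d'_Block 2 = 1.034 − 1.729 = -0.695
Block 2 has the higher sensitivity.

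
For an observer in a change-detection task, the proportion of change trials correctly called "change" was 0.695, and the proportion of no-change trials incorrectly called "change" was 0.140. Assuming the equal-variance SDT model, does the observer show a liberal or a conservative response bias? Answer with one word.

conservative

z(H) = 0.510, z(FA) = -1.080
c = −½·(z(H) + z(FA)) = 0.285
c > 0 → conservative criterion (biased toward responding “no”).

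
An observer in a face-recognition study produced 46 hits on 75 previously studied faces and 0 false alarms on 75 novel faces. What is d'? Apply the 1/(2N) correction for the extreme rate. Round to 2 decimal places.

The false-alarm rate is 0/75 = 0, so apply the 1/(2N) correction: FA → 1/(2·75) = 0.00667.
z(H) = z(0.61333) = 0.288
z(FA) = z(0.00667) = -2.475
d' = 0.288 − (-2.475) = 2.763

d' = 2.76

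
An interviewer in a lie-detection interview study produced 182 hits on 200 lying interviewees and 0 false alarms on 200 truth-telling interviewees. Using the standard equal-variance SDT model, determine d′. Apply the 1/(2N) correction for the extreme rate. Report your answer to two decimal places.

The false-alarm rate is 0/200 = 0, so apply the 1/(2N) correction: FA → 1/(2·200) = 0.00250.
z(H) = z(0.91000) = 1.341
z(FA) = z(0.00250) = -2.807
d' = 1.341 − (-2.807) = 4.148

d′ = 4.15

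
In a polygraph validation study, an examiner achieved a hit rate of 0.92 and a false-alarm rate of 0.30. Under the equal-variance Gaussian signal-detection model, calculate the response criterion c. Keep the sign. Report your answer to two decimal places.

c = -0.44

z(H) = z(0.92) = 1.405
z(FA) = z(0.30) = -0.524
c = −½·[z(H) + z(FA)] = −0.5 × (1.405 + (-0.524)) = -0.4405
c < 0: the examiner has a liberal response bias.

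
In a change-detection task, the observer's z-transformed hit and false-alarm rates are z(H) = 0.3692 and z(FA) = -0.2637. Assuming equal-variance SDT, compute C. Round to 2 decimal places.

C = -0.05

c = −½·[z(H) + z(FA)] = −½·(0.3692 + (-0.2637)) = -0.05275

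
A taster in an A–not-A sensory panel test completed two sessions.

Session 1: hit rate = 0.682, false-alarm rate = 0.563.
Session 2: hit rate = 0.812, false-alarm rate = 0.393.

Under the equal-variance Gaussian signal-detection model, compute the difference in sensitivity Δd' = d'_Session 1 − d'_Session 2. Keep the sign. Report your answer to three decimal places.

Session 1: z(0.682) = 0.4733, z(0.563) = 0.1586, d' = 0.3147
Session 2: z(0.812) = 0.8853, z(0.393) = -0.2715, d' = 1.1568
Δd' = d'_Session 1 − d'_Session 2 = 0.3147 − 1.1568 = -0.8421
Session 2 has the higher sensitivity.

Δd' = -0.842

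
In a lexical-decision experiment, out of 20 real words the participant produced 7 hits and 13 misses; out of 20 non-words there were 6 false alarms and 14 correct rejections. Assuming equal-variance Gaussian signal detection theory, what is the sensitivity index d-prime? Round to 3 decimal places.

H = 7/20 = 0.3500
FA = 6/20 = 0.3000
z(H) = z(0.3500) = -0.3853
z(FA) = z(0.3000) = -0.5244
d' = z(H) − z(FA) = -0.3853 − (-0.5244) = 0.1391

d-prime = 0.139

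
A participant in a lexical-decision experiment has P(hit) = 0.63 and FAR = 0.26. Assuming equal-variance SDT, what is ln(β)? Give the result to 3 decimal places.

ln β = 0.152

Φ⁻¹(0.63) = 0.3319, Φ⁻¹(0.26) = -0.6433
ln β = −½·[z(H)² − z(FA)²] = −0.5 × (0.1102 − 0.4138) = 0.1518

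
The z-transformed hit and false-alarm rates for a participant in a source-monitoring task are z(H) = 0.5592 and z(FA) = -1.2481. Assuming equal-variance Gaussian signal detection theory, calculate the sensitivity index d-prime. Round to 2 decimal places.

d-prime = 1.81

d' = z(H) − z(FA) = 0.5592 − (-1.2481) = 1.8073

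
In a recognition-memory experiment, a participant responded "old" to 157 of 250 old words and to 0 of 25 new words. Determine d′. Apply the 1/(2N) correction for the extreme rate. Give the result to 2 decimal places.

The false-alarm rate is 0/25 = 0, so apply the 1/(2N) correction: FA → 1/(2·25) = 0.02000.
z(H) = z(0.62800) = 0.327
z(FA) = z(0.02000) = -2.054
d' = 0.327 − (-2.054) = 2.381

d′ = 2.38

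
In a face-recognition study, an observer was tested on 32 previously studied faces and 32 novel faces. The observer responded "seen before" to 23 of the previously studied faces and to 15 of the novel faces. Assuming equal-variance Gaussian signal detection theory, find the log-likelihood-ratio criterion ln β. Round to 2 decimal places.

ln β = -0.16

H = 23/32 = 0.7188
FA = 15/32 = 0.4688
z(H) = z(0.7188) = 0.579
z(FA) = z(0.4688) = -0.078
ln β = −½·[z(H)² − z(FA)²] = −0.5 × (0.335 − 0.006) = -0.1645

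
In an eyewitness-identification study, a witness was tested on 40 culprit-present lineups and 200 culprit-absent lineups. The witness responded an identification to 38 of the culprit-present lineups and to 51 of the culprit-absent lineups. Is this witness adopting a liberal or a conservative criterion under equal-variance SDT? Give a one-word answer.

z(H) = 1.645, z(FA) = -0.659
c = −½·(z(H) + z(FA)) = -0.493
c < 0 → liberal criterion (biased toward responding “yes”).

liberal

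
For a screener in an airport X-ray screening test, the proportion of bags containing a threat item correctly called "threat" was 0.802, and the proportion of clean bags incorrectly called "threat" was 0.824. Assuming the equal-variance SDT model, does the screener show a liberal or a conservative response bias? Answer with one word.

liberal

z(H) = 0.849, z(FA) = 0.931
c = −½·(z(H) + z(FA)) = -0.890
c < 0 → liberal criterion (biased toward responding “yes”).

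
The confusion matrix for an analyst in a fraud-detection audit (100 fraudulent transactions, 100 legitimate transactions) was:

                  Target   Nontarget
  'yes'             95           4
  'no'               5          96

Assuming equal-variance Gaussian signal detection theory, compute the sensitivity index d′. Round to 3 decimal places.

d′ = 3.396

H = 95/100 = 0.9500
FA = 4/100 = 0.0400
z(0.9500) = 1.6449, z(0.0400) = -1.7507
d' = z(H) − z(FA) = 1.6449 − (-1.7507) = 3.3956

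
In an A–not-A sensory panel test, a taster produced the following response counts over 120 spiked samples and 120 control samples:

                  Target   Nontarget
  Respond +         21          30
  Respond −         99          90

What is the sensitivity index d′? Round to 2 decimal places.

d′ = -0.26

H = 21/120 = 0.1750
FA = 30/120 = 0.2500
Φ⁻¹(0.1750) = -0.9346, Φ⁻¹(0.2500) = -0.6745
d' = z(H) − z(FA) = -0.9346 − (-0.6745) = -0.2601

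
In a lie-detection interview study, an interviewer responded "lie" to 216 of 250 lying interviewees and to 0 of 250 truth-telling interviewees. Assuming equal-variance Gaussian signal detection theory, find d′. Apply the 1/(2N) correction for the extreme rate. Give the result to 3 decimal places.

d′ = 3.977

The false-alarm rate is 0/250 = 0, so apply the 1/(2N) correction: FA → 1/(2·250) = 0.00200.
z(H) = z(0.86400) = 1.0985
z(FA) = z(0.00200) = -2.8782
d' = 1.0985 − (-2.8782) = 3.9767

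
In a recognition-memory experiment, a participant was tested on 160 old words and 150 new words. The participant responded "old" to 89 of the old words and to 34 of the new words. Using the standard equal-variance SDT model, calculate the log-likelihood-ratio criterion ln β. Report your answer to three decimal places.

H = 89/160 = 0.5563
FA = 34/150 = 0.2267
z(H) = z(0.5563) = 0.1416
z(FA) = z(0.2267) = -0.7498
ln β = −½·[z(H)² − z(FA)²] = −0.5 × (0.0201 − 0.5622) = 0.27105

ln β = 0.271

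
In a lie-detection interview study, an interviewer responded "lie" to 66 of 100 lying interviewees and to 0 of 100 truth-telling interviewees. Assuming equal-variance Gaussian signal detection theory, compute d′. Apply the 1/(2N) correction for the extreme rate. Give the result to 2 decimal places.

The false-alarm rate is 0/100 = 0, so apply the 1/(2N) correction: FA → 1/(2·100) = 0.00500.
z(H) = z(0.66000) = 0.412
z(FA) = z(0.00500) = -2.576
d' = 0.412 − (-2.576) = 2.988

d′ = 2.99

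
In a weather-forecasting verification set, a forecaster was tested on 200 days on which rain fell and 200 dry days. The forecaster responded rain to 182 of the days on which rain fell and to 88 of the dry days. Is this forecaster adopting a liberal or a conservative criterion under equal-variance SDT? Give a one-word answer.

liberal

z(H) = 1.341, z(FA) = -0.151
c = −½·(z(H) + z(FA)) = -0.595
c < 0 → liberal criterion (biased toward responding “yes”).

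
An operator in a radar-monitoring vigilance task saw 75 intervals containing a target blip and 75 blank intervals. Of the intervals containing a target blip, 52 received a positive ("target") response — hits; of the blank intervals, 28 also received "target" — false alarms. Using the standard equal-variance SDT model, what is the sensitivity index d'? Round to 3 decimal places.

H = 52/75 = 0.6933
FA = 28/75 = 0.3733
z(0.6933) = 0.5052, z(0.3733) = -0.3231
d' = z(H) − z(FA) = 0.5052 − (-0.3231) = 0.8283

d' = 0.828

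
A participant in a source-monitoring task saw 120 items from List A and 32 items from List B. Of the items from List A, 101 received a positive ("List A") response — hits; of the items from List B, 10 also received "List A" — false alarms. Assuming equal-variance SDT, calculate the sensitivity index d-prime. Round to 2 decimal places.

d-prime = 1.49

H = 101/120 = 0.8417
FA = 10/32 = 0.3125
z(H) = 1.0015
z(FA) = -0.4888
d' = z(H) − z(FA) = 1.0015 − (-0.4888) = 1.4903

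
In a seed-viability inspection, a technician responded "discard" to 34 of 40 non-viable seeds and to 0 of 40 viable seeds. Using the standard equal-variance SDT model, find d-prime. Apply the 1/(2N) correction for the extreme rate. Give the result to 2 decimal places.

The false-alarm rate is 0/40 = 0, so apply the 1/(2N) correction: FA → 1/(2·40) = 0.01250.
z(H) = z(0.85000) = 1.036
z(FA) = z(0.01250) = -2.241
d' = 1.036 − (-2.241) = 3.277

d-prime = 3.28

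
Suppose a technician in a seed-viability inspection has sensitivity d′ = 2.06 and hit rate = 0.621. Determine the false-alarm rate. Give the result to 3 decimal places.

z(hit rate) = z(0.621) = 0.3081
z(FA) = z(H) − d' = 0.3081 − 2.06 = -1.7519
false-alarm rate = Φ(-1.7519) = 0.0399

false-alarm rate = 0.040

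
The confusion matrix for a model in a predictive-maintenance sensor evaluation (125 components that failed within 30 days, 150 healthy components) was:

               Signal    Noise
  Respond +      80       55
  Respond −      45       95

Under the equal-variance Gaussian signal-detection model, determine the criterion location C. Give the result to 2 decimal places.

H = 80/125 = 0.6400
FA = 55/150 = 0.3667
z(H) = z(0.6400) = 0.358
z(FA) = z(0.3667) = -0.341
c = −½·[z(H) + z(FA)] = −0.5 × (0.358 + (-0.341)) = -0.0085
c < 0: the model has a liberal response bias.

C = -0.01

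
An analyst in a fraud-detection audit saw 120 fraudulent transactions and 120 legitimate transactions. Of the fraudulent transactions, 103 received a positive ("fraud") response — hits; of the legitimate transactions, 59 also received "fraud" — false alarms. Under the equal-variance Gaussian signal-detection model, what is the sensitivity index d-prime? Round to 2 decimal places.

d-prime = 1.09

H = 103/120 = 0.8583
FA = 59/120 = 0.4917
z(H) = z(0.8583) = 1.073
z(FA) = z(0.4917) = -0.021
d' = z(H) − z(FA) = 1.073 − (-0.021) = 1.094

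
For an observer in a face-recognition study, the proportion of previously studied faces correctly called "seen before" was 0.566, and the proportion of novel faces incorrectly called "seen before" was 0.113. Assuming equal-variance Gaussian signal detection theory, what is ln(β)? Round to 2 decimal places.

z(H) = 0.166
z(FA) = -1.211
ln β = −½·[z(H)² − z(FA)²] = −0.5 × (0.028 − 1.467) = 0.7195

ln β = 0.72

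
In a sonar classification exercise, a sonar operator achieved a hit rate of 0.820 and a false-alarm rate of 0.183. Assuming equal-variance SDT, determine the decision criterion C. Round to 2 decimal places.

z(H) = 0.915
z(FA) = -0.904
c = −½·[z(H) + z(FA)] = −0.5 × (0.915 + (-0.904)) = -0.0055
c < 0: the sonar operator has a liberal response bias.

C = -0.01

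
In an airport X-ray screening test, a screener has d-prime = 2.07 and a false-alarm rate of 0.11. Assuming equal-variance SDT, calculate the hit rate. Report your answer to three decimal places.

z(false-alarm rate) = z(0.11) = -1.2265
z(H) = z(FA) + d' = -1.2265 + 2.07 = 0.8435
hit rate = Φ(0.8435) = 0.8005

hit rate = 0.801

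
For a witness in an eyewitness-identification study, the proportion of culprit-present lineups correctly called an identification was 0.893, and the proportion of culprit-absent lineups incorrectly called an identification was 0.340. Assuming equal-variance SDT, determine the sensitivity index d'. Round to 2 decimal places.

d' = 1.66

z(H) = z(0.893) = 1.2426
z(FA) = z(0.340) = -0.4125
d' = z(H) − z(FA) = 1.2426 − (-0.4125) = 1.6551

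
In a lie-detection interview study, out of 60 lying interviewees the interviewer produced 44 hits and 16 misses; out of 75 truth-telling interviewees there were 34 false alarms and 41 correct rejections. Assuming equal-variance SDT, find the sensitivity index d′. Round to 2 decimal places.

H = 44/60 = 0.7333
FA = 34/75 = 0.4533
z(H) = z(0.7333) = 0.6228
z(FA) = z(0.4533) = -0.1173
d' = z(H) − z(FA) = 0.6228 − (-0.1173) = 0.7401

d′ = 0.74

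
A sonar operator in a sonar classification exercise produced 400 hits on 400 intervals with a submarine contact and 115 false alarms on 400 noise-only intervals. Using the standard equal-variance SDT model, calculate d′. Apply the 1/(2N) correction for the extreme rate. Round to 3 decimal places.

The hit rate is 400/400 = 1, so apply the 1/(2N) correction: H → 1 − 1/(2·400) = 0.99875.
z(H) = z(0.99875) = 3.0233
z(FA) = z(0.28750) = -0.5607
d' = 3.0233 − (-0.5607) = 3.5840

d′ = 3.584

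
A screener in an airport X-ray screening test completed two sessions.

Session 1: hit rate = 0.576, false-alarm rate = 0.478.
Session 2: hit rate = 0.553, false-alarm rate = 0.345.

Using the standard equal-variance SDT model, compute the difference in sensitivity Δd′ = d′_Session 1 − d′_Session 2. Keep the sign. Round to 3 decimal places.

Δd′ = -0.285

Session 1: z(0.576) = 0.1917, z(0.478) = -0.0552, d' = 0.2469
Session 2: z(0.553) = 0.1332, z(0.345) = -0.3989, d' = 0.5321
Δd' = d'_Session 1 − d'_Session 2 = 0.2469 − 0.5321 = -0.2852
Session 2 has the higher sensitivity.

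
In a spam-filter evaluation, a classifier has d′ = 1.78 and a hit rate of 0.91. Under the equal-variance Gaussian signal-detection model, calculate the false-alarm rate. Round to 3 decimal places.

false-alarm rate = 0.330

z(hit rate) = z(0.91) = 1.3408
z(FA) = z(H) − d' = 1.3408 − 1.78 = -0.4392
false-alarm rate = Φ(-0.4392) = 0.3303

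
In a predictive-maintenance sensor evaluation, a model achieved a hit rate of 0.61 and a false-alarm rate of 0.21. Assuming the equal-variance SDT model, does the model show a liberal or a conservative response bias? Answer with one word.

conservative

z(H) = 0.279, z(FA) = -0.806
c = −½·(z(H) + z(FA)) = 0.2635
c > 0 → conservative criterion (biased toward responding “no”).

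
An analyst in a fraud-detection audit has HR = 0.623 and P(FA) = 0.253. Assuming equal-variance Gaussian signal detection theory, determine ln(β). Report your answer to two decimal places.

Φ⁻¹(H) = Φ⁻¹(0.623) = 0.313
Φ⁻¹(FA) = Φ⁻¹(0.253) = -0.665
ln β = −½·[z(H)² − z(FA)²] = −0.5 × (0.098 − 0.442) = 0.172

ln β = 0.17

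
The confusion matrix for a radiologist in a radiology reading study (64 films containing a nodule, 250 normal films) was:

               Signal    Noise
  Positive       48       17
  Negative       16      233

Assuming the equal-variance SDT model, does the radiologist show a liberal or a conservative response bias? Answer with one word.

z(H) = 0.674, z(FA) = -1.491
c = −½·(z(H) + z(FA)) = 0.4085
c > 0 → conservative criterion (biased toward responding “no”).

conservative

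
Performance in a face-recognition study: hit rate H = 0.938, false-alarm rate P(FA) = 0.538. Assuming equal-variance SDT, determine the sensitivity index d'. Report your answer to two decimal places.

Φ⁻¹(H) = Φ⁻¹(0.938) = 1.538
Φ⁻¹(FA) = Φ⁻¹(0.538) = 0.095
d' = z(H) − z(FA) = 1.538 − 0.095 = 1.443

d' = 1.44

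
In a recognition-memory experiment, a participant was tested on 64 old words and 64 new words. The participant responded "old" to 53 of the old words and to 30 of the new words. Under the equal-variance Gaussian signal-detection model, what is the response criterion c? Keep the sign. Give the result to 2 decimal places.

c = -0.43

H = 53/64 = 0.8281
FA = 30/64 = 0.4688
z(H) = 0.9467
z(FA) = -0.0783
c = −½·[z(H) + z(FA)] = −0.5 × (0.9467 + (-0.0783)) = -0.4342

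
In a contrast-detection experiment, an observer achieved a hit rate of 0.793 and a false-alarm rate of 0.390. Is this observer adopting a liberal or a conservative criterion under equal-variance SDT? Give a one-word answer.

liberal

z(H) = 0.817, z(FA) = -0.279
c = −½·(z(H) + z(FA)) = -0.269
c < 0 → liberal criterion (biased toward responding “yes”).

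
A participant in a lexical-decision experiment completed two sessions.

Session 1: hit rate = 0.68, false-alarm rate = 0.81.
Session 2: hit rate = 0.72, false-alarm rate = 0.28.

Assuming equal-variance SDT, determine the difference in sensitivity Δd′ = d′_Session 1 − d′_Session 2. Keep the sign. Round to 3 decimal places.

Session 1: z(0.68) = 0.4677, z(0.81) = 0.8779, d' = -0.4102
Session 2: z(0.72) = 0.5828, z(0.28) = -0.5828, d' = 1.1656
Δd' = d'_Session 1 − d'_Session 2 = -0.4102 − 1.1656 = -1.5758
Session 2 has the higher sensitivity.

Δd′ = -1.576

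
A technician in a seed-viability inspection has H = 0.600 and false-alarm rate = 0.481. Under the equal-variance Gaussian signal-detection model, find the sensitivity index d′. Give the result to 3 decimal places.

d′ = 0.301

z(H) = 0.2533
z(FA) = -0.0476
d' = z(H) − z(FA) = 0.2533 − (-0.0476) = 0.3009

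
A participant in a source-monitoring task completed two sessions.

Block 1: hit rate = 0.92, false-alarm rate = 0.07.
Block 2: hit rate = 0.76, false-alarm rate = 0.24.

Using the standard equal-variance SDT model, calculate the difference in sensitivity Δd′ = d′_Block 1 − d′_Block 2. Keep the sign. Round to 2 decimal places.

Block 1: z(0.92) = 1.405, z(0.07) = -1.476, d' = 2.881
Block 2: z(0.76) = 0.706, z(0.24) = -0.706, d' = 1.412
Δd' = d'_Block 1 − d'_Block 2 = 2.881 − 1.412 = 1.469
Block 1 has the higher sensitivity.

Δd′ = 1.47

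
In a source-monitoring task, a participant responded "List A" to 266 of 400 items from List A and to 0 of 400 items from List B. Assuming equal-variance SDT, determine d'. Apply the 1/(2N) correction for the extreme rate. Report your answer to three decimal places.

d' = 3.449

The false-alarm rate is 0/400 = 0, so apply the 1/(2N) correction: FA → 1/(2·400) = 0.00125.
z(H) = z(0.66500) = 0.4261
z(FA) = z(0.00125) = -3.0233
d' = 0.4261 − (-3.0233) = 3.4494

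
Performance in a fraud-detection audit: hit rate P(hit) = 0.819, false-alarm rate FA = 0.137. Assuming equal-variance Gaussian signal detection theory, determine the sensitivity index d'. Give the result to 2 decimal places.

d' = 2.01

z(0.819) = 0.9116, z(0.137) = -1.0939
d' = z(H) − z(FA) = 0.9116 − (-1.0939) = 2.0055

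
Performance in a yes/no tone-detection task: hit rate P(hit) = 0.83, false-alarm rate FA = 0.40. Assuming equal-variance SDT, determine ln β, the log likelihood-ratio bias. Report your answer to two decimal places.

Φ⁻¹(0.83) = 0.954, Φ⁻¹(0.40) = -0.253
ln β = −½·[z(H)² − z(FA)²] = −0.5 × (0.910 − 0.064) = -0.423

ln β = -0.42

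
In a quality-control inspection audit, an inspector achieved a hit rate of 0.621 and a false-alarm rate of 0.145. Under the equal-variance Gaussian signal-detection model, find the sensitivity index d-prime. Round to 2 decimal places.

z(H) = z(0.621) = 0.308
z(FA) = z(0.145) = -1.058
d' = z(H) − z(FA) = 0.308 − (-1.058) = 1.366

d-prime = 1.37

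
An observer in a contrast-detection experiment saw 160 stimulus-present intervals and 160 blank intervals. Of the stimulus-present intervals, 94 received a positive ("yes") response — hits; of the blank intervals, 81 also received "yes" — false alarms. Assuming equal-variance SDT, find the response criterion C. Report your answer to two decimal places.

H = 94/160 = 0.5875
FA = 81/160 = 0.5062
z(H) = 0.221
z(FA) = 0.016
c = −½·[z(H) + z(FA)] = −0.5 × (0.221 + 0.016) = -0.1185

C = -0.12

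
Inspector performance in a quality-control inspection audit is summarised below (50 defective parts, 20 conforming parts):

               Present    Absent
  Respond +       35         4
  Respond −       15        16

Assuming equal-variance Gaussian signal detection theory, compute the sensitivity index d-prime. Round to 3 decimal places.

d-prime = 1.366

H = 35/50 = 0.7000
FA = 4/20 = 0.2000
Φ⁻¹(H) = Φ⁻¹(0.7000) = 0.5244
Φ⁻¹(FA) = Φ⁻¹(0.2000) = -0.8416
d' = z(H) − z(FA) = 0.5244 − (-0.8416) = 1.3660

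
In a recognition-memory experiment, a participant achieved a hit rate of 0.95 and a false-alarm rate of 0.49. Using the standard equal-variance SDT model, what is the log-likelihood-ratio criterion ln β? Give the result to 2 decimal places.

ln β = -1.35

z(H) = 1.645
z(FA) = -0.025
ln β = −½·[z(H)² − z(FA)²] = −0.5 × (2.706 − 0.001) = -1.3525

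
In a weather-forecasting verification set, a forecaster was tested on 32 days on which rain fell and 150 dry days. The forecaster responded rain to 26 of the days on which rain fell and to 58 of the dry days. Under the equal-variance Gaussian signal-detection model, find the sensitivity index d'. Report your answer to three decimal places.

H = 26/32 = 0.8125
FA = 58/150 = 0.3867
z(0.8125) = 0.8871, z(0.3867) = -0.2879
d' = z(H) − z(FA) = 0.8871 − (-0.2879) = 1.1750

d' = 1.175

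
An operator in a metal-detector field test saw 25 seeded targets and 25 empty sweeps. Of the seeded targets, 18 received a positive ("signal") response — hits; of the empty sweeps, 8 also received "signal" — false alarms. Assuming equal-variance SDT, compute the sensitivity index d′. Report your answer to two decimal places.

H = 18/25 = 0.7200
FA = 8/25 = 0.3200
z(H) = 0.5828
z(FA) = -0.4677
d' = z(H) − z(FA) = 0.5828 − (-0.4677) = 1.0505

d′ = 1.05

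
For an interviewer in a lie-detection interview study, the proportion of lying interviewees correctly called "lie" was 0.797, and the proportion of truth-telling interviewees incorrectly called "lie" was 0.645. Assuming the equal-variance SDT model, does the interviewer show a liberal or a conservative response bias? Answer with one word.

liberal

z(H) = 0.831, z(FA) = 0.372
c = −½·(z(H) + z(FA)) = -0.6015
c < 0 → liberal criterion (biased toward responding “yes”).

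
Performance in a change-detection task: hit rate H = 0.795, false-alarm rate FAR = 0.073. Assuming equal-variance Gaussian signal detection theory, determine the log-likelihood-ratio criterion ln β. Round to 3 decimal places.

z(0.795) = 0.8239, z(0.073) = -1.4538
ln β = −½·[z(H)² − z(FA)²] = −0.5 × (0.6788 − 2.1135) = 0.71735

ln β = 0.717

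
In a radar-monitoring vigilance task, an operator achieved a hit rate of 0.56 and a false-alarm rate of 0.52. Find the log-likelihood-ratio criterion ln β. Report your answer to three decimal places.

Φ⁻¹(H) = Φ⁻¹(0.56) = 0.1510
Φ⁻¹(FA) = Φ⁻¹(0.52) = 0.0502
ln β = −½·[z(H)² − z(FA)²] = −0.5 × (0.0228 − 0.0025) = -0.01015

ln β = -0.010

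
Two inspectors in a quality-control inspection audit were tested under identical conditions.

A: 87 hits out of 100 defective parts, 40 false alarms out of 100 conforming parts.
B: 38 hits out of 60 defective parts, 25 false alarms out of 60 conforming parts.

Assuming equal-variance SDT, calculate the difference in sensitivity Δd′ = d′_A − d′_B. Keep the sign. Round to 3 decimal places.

Δd′ = 0.829

A: z(0.8700) = 1.1264, z(0.4000) = -0.2533, d' = 1.3797
B: z(0.6333) = 0.3406, z(0.4167) = -0.2103, d' = 0.5509
Δd' = d'_A − d'_B = 1.3797 − 0.5509 = 0.8288
A has the higher sensitivity.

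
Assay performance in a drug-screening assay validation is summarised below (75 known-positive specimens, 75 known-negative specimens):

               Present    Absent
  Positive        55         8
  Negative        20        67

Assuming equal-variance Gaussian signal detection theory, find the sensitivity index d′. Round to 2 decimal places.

H = 55/75 = 0.7333
FA = 8/75 = 0.1067
z(H) = 0.6228
z(FA) = -1.2443
d' = z(H) − z(FA) = 0.6228 − (-1.2443) = 1.8671

d′ = 1.87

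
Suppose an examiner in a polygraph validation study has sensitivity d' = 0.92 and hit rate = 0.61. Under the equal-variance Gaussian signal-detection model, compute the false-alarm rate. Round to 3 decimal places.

false-alarm rate = 0.261

z(hit rate) = z(0.61) = 0.2793
z(FA) = z(H) − d' = 0.2793 − 0.92 = -0.6407
false-alarm rate = Φ(-0.6407) = 0.2609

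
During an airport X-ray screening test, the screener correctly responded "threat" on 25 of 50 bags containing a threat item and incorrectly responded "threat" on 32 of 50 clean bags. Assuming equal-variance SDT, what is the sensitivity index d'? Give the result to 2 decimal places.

d' = -0.36

H = 25/50 = 0.5000
FA = 32/50 = 0.6400
Φ⁻¹(H) = 0.0000
Φ⁻¹(FA) = 0.3585
d' = z(H) − z(FA) = 0.0000 − 0.3585 = -0.3585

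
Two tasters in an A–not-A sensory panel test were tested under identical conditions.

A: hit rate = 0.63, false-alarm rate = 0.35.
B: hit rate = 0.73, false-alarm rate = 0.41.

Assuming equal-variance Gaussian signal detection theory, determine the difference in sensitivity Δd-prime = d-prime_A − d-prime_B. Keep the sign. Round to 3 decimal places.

Δd-prime = -0.123

A: z(0.63) = 0.3319, z(0.35) = -0.3853, d' = 0.7172
B: z(0.73) = 0.6128, z(0.41) = -0.2275, d' = 0.8403
Δd' = d'_A − d'_B = 0.7172 − 0.8403 = -0.1231
B has the higher sensitivity.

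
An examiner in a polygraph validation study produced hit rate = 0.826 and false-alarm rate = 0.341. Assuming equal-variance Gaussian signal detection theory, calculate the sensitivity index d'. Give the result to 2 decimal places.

z(H) = z(0.826) = 0.9385
z(FA) = z(0.341) = -0.4097
d' = z(H) − z(FA) = 0.9385 − (-0.4097) = 1.3482

d' = 1.35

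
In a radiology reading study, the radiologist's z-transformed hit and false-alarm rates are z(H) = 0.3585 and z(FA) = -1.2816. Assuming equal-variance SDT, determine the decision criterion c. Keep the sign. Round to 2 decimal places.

c = −½·[z(H) + z(FA)] = −½·(0.3585 + (-1.2816)) = 0.46155

c = 0.46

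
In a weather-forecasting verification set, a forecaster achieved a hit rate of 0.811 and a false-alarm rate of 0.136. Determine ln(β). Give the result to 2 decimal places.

ln β = 0.21

z(H) = 0.882
z(FA) = -1.098
ln β = −½·[z(H)² − z(FA)²] = −0.5 × (0.778 − 1.206) = 0.214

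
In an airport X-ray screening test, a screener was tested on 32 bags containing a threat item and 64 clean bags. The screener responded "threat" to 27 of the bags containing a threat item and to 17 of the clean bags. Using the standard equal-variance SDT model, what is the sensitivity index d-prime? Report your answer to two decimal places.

d-prime = 1.64

H = 27/32 = 0.8438
FA = 17/64 = 0.2656
z(0.8438) = 1.010, z(0.2656) = -0.626
d' = z(H) − z(FA) = 1.010 − (-0.626) = 1.636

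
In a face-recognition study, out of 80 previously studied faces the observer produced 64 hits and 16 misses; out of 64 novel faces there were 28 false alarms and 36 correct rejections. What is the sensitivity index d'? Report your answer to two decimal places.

d' = 1.00

H = 64/80 = 0.8000
FA = 28/64 = 0.4375
z(H) = 0.8416
z(FA) = -0.1573
d' = z(H) − z(FA) = 0.8416 − (-0.1573) = 0.9989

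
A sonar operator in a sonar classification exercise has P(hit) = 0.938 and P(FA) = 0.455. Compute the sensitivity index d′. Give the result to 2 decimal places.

d′ = 1.65

z(H) = 1.5382
z(FA) = -0.1130
d' = z(H) − z(FA) = 1.5382 − (-0.1130) = 1.6512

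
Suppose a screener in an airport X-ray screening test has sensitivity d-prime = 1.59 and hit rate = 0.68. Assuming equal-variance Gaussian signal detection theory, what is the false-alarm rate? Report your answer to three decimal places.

false-alarm rate = 0.131

z(hit rate) = z(0.68) = 0.4677
z(FA) = z(H) − d' = 0.4677 − 1.59 = -1.1223
false-alarm rate = Φ(-1.1223) = 0.1309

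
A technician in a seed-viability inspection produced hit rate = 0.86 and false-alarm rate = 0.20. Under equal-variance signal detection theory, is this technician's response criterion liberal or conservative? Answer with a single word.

liberal

z(H) = 1.080, z(FA) = -0.842
c = −½·(z(H) + z(FA)) = -0.119
c < 0 → liberal criterion (biased toward responding “yes”).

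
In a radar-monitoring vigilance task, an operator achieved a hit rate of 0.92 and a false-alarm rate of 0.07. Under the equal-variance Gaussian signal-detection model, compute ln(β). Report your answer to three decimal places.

z(H) = z(0.92) = 1.4051
z(FA) = z(0.07) = -1.4758
ln β = −½·[z(H)² − z(FA)²] = −0.5 × (1.9743 − 2.1780) = 0.10185

ln β = 0.102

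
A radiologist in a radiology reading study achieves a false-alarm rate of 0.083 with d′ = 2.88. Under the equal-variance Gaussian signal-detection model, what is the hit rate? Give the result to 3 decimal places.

z(false-alarm rate) = z(0.083) = -1.3852
z(H) = z(FA) + d' = -1.3852 + 2.88 = 1.4948
hit rate = Φ(1.4948) = 0.9325

hit rate = 0.933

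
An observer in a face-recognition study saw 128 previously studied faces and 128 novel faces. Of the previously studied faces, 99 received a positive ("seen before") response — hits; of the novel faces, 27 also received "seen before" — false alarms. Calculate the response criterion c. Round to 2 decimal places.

H = 99/128 = 0.7734
FA = 27/128 = 0.2109
z(0.7734) = 0.750, z(0.2109) = -0.803
c = −½·[z(H) + z(FA)] = −0.5 × (0.750 + (-0.803)) = 0.0265
c > 0: the observer has a conservative response bias.

c = 0.03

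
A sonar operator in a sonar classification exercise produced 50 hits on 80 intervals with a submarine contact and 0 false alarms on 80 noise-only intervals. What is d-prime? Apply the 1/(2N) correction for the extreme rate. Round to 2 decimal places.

The false-alarm rate is 0/80 = 0, so apply the 1/(2N) correction: FA → 1/(2·80) = 0.00625.
z(H) = z(0.62500) = 0.319
z(FA) = z(0.00625) = -2.498
d' = 0.319 − (-2.498) = 2.817

d-prime = 2.82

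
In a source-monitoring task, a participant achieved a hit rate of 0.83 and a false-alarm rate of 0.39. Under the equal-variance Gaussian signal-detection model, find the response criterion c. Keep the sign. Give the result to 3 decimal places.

c = -0.337

z(H) = 0.9542
z(FA) = -0.2793
c = −½·[z(H) + z(FA)] = −0.5 × (0.9542 + (-0.2793)) = -0.33745
c < 0: the participant has a liberal response bias.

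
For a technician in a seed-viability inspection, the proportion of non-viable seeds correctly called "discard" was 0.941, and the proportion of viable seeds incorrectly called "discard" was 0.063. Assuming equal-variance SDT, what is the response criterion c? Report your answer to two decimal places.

c = -0.02

z(H) = 1.5632
z(FA) = -1.5301
c = −½·[z(H) + z(FA)] = −0.5 × (1.5632 + (-1.5301)) = -0.01655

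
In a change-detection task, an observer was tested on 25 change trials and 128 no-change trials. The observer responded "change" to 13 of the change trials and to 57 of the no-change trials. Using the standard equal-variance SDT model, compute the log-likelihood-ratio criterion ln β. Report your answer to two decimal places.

ln β = 0.01

H = 13/25 = 0.5200
FA = 57/128 = 0.4453
z(H) = z(0.5200) = 0.050
z(FA) = z(0.4453) = -0.138
ln β = −½·[z(H)² − z(FA)²] = −0.5 × (0.003 − 0.019) = 0.008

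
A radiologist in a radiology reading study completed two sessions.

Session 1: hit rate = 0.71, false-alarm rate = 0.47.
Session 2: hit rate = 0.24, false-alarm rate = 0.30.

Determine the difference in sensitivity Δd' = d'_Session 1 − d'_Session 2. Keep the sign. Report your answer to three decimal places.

Δd' = 0.811

Session 1: z(0.71) = 0.5534, z(0.47) = -0.0753, d' = 0.6287
Session 2: z(0.24) = -0.7063, z(0.30) = -0.5244, d' = -0.1819
Δd' = d'_Session 1 − d'_Session 2 = 0.6287 − (-0.1819) = 0.8106
Session 1 has the higher sensitivity.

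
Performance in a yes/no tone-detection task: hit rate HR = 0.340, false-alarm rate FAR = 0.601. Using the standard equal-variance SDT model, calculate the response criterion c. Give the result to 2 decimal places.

z(0.340) = -0.412, z(0.601) = 0.256
c = −½·[z(H) + z(FA)] = −0.5 × (-0.412 + 0.256) = 0.078

c = 0.08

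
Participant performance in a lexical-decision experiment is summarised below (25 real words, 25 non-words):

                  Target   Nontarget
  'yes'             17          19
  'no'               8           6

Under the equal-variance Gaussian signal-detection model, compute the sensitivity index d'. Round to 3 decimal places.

d' = -0.239

H = 17/25 = 0.6800
FA = 19/25 = 0.7600
Φ⁻¹(H) = 0.4677
Φ⁻¹(FA) = 0.7063
d' = z(H) − z(FA) = 0.4677 − 0.7063 = -0.2386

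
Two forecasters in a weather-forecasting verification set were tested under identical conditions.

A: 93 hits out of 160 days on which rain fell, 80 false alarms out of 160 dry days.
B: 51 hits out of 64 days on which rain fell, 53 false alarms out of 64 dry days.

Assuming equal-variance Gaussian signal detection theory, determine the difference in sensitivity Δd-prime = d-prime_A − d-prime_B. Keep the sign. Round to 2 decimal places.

Δd-prime = 0.32

A: z(0.5813) = 0.205, z(0.5000) = 0.000, d' = 0.205
B: z(0.7969) = 0.831, z(0.8281) = 0.947, d' = -0.116
Δd' = d'_A − d'_B = 0.205 − (-0.116) = 0.321
A has the higher sensitivity.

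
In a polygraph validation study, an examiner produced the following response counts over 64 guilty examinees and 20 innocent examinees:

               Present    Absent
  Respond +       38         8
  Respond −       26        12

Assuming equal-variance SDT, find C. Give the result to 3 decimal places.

C = 0.008

H = 38/64 = 0.5938
FA = 8/20 = 0.4000
z(H) = z(0.5938) = 0.2373
z(FA) = z(0.4000) = -0.2533
c = −½·[z(H) + z(FA)] = −0.5 × (0.2373 + (-0.2533)) = 0.0080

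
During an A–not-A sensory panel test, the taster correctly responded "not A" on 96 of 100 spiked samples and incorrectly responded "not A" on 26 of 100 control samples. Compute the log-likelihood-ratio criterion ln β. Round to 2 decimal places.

H = 96/100 = 0.9600
FA = 26/100 = 0.2600
z(H) = z(0.9600) = 1.751
z(FA) = z(0.2600) = -0.643
ln β = −½·[z(H)² − z(FA)²] = −0.5 × (3.066 − 0.413) = -1.3265

ln β = -1.33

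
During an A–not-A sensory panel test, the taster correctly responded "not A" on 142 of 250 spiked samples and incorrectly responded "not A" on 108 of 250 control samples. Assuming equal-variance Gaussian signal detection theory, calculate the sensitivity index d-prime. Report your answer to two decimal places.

d-prime = 0.34

H = 142/250 = 0.5680
FA = 108/250 = 0.4320
z(H) = z(0.5680) = 0.171
z(FA) = z(0.4320) = -0.171
d' = z(H) − z(FA) = 0.171 − (-0.171) = 0.342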